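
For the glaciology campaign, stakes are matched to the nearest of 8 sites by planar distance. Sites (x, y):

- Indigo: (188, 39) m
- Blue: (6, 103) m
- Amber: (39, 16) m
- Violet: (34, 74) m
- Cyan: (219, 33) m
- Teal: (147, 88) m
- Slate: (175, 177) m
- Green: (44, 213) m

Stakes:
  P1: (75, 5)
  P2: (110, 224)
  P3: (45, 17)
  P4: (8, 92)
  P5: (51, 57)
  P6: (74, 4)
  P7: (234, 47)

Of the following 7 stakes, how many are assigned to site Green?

P1 → Amber
P2 → Green
P3 → Amber
P4 → Blue
P5 → Violet
P6 → Amber
P7 → Cyan
1 of the 7 goes to Green.

1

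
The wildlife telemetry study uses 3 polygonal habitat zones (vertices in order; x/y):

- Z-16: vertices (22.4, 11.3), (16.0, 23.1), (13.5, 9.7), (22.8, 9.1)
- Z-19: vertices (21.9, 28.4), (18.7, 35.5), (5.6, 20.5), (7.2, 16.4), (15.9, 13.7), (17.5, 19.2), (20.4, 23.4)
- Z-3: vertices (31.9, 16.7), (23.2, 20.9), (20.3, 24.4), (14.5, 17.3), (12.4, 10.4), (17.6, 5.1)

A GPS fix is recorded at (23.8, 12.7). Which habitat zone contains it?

Cast a ray rightward from (23.8, 12.7). For each polygon, the edges (by vertex number in listed order) whose endpoints lie on opposite sides of y = 12.7, where each meets that height, and whether that is right or left of the point:
Z-16: 1–2 at x≈21.64 (left), 2–3 at x≈14.06 (left) → 0 crossings.
Z-19: no edge straddles that height → 0 crossings.
Z-3: 4–5 at x≈13.10 (left), 6–1 at x≈26.97 (right) → 1 crossing.
Only Z-3 has an odd count, so the point is inside Z-3.

Z-3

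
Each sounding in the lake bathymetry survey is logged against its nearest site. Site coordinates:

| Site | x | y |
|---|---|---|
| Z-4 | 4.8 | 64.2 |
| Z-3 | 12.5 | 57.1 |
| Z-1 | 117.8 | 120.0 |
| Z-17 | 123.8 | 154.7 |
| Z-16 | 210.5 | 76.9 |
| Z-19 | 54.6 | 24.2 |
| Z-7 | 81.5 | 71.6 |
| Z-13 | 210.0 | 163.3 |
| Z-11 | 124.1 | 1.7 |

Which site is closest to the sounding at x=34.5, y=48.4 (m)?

Z-3

Squared distances to each site:
Z-4: 1131.730; Z-3: 559.690; Z-1: 12065.450; Z-17: 19274.180; Z-16: 31788.250; Z-19: 989.650; Z-7: 2747.240; Z-13: 44002.260; Z-11: 10209.050.
Minimum at Z-3.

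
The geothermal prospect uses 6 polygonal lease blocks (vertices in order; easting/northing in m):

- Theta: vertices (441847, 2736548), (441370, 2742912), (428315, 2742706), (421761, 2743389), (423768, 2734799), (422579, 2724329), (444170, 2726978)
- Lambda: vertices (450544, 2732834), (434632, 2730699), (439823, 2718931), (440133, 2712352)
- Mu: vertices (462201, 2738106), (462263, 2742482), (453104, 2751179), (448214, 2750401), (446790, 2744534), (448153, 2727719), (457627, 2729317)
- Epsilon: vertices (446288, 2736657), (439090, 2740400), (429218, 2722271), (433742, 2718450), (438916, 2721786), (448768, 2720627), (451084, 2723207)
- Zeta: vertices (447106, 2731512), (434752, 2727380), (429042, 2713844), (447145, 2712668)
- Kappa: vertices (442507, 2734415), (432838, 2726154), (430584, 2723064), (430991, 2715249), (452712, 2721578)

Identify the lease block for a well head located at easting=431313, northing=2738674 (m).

Cast a ray rightward from (431313, 2738674). For each polygon, the edges (by vertex number in listed order) whose endpoints lie on opposite sides of northing = 2738674, where each meets that height, and whether that is right or left of the point:
Theta: 1–2 at easting≈441687.7 (right), 4–5 at easting≈422862.6 (left) → 1 crossing.
Lambda: no edge straddles that height → 0 crossings.
Mu: 1–2 at easting≈462209.0 (right), 5–6 at easting≈447265.0 (right) → 2 crossings.
Epsilon: 1–2 at easting≈442409.2 (right), 2–3 at easting≈438150.1 (right) → 2 crossings.
Zeta: no edge straddles that height → 0 crossings.
Kappa: no edge straddles that height → 0 crossings.
Only Theta has an odd count, so the point is inside Theta.

Theta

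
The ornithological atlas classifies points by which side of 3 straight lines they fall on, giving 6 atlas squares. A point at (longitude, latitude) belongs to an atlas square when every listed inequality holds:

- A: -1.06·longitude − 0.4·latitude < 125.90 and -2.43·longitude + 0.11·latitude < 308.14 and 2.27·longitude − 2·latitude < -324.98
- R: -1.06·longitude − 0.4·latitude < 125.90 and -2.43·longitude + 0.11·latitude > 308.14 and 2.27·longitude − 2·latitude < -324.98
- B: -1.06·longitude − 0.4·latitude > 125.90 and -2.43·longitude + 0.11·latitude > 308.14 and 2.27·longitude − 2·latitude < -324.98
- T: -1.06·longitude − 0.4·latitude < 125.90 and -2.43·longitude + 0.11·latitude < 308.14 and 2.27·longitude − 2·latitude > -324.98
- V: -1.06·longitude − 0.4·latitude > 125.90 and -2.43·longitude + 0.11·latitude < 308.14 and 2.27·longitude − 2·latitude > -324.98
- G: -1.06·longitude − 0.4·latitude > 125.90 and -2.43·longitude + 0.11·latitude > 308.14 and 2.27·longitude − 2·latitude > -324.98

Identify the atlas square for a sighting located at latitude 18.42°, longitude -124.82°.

T

-1.06·-124.82 − 0.4·18.42 = 124.941, which is < 125.90
-2.43·-124.82 + 0.11·18.42 = 305.339, which is < 308.14
2.27·-124.82 − 2·18.42 = -320.181, which is > -324.98
This sign pattern matches T.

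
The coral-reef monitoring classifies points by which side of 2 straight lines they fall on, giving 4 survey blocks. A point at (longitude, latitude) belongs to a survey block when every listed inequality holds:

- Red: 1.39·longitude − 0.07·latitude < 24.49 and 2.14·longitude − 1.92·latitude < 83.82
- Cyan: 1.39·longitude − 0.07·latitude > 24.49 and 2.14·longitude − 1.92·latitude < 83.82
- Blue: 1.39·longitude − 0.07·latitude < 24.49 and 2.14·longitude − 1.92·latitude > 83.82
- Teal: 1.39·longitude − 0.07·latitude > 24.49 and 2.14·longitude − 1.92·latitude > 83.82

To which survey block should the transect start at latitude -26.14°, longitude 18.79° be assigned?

Teal

1.39·18.79 − 0.07·-26.14 = 27.948, which is > 24.49
2.14·18.79 − 1.92·-26.14 = 90.399, which is > 83.82
This sign pattern matches Teal.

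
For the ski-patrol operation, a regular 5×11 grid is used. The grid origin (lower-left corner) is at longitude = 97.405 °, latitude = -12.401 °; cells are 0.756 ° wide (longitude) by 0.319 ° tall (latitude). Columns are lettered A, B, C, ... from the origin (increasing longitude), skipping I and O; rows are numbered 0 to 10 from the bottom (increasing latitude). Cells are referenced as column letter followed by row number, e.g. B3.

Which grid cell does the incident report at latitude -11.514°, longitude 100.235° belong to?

D2

Column index: ⌊(100.235 − 97.405) / 0.756⌋ = ⌊3.743⌋ = 3 → column D
Row offset from origin: ⌊(-11.514 − -12.401) / 0.319⌋ = ⌊2.781⌋ = 2 → row 2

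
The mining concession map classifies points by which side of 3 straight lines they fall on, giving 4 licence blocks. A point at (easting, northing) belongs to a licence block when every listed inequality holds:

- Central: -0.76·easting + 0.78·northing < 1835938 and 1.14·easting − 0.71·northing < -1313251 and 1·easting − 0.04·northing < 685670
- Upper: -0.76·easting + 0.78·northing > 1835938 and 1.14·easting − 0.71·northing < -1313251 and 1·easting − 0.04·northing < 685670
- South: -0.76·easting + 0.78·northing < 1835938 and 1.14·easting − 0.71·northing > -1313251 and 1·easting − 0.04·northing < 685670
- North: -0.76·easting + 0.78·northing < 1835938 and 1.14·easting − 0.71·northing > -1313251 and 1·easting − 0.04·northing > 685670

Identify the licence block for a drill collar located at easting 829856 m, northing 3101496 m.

-0.76·829856 + 0.78·3101496 = 1788476.320, which is < 1835938
1.14·829856 − 0.71·3101496 = -1256026.320, which is > -1313251
1·829856 − 0.04·3101496 = 705796.160, which is > 685670
This sign pattern matches North.

North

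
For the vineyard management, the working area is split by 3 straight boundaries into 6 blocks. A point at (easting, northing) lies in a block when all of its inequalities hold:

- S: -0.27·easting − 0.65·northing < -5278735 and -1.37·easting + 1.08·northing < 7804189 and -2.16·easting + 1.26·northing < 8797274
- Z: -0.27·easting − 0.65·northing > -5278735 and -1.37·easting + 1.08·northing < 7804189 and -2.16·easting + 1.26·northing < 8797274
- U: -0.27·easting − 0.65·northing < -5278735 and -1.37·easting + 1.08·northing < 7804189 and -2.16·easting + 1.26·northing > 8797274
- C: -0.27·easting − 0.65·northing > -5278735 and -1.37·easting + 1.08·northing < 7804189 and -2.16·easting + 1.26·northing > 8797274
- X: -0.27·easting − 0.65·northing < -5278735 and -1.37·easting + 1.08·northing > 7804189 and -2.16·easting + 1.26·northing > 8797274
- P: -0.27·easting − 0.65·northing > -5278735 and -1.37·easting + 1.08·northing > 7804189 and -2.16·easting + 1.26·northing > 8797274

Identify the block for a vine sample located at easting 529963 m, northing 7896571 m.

C

-0.27·529963 − 0.65·7896571 = -5275861.160, which is > -5278735
-1.37·529963 + 1.08·7896571 = 7802247.370, which is < 7804189
-2.16·529963 + 1.26·7896571 = 8804959.380, which is > 8797274
This sign pattern matches C.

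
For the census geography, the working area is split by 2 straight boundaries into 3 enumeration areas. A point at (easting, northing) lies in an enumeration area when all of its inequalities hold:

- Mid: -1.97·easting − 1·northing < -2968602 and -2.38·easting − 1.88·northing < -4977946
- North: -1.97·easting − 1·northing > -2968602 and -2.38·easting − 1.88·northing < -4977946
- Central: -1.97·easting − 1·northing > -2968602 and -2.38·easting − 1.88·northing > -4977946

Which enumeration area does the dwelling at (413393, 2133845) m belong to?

-1.97·413393 − 1·2133845 = -2948229.210, which is > -2968602
-2.38·413393 − 1.88·2133845 = -4995503.940, which is < -4977946
This sign pattern matches North.

North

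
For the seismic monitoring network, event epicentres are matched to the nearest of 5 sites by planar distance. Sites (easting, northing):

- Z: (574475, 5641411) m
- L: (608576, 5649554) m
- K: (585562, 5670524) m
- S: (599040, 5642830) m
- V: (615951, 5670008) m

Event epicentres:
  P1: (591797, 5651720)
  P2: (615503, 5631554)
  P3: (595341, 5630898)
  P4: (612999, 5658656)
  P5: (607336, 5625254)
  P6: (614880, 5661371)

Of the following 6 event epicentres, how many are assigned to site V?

P1 → S
P2 → L
P3 → S
P4 → L
P5 → S
P6 → V
1 of the 6 goes to V.

1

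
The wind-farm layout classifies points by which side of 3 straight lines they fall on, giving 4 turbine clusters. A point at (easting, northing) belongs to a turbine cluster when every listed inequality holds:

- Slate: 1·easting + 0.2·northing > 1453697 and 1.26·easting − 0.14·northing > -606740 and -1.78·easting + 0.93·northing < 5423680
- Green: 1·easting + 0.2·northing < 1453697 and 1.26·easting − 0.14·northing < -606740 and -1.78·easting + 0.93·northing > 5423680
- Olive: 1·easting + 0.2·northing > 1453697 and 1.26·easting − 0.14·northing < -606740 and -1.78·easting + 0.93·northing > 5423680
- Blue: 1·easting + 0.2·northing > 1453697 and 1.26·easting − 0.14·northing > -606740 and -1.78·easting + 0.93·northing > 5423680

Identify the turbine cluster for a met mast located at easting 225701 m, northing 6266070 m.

Blue

1·225701 + 0.2·6266070 = 1478915.000, which is > 1453697
1.26·225701 − 0.14·6266070 = -592866.540, which is > -606740
-1.78·225701 + 0.93·6266070 = 5425697.320, which is > 5423680
This sign pattern matches Blue.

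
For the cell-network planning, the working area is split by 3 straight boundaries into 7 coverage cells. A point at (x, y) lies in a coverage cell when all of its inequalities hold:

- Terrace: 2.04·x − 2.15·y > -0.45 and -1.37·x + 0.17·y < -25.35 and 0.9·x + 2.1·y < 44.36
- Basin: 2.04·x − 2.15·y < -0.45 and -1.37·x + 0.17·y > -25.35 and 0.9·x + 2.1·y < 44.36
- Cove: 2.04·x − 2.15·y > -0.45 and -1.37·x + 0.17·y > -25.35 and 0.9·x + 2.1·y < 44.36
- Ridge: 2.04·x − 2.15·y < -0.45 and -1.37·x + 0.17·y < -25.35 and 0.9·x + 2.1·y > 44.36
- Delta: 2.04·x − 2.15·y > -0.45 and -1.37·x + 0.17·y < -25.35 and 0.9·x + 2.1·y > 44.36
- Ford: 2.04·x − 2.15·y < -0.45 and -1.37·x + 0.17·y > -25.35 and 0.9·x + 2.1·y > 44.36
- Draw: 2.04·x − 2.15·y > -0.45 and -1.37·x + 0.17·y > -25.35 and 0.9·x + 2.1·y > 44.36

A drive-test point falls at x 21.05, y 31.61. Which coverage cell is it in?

Ford

2.04·21.05 − 2.15·31.61 = -25.020, which is < -0.45
-1.37·21.05 + 0.17·31.61 = -23.465, which is > -25.35
0.9·21.05 + 2.1·31.61 = 85.326, which is > 44.36
This sign pattern matches Ford.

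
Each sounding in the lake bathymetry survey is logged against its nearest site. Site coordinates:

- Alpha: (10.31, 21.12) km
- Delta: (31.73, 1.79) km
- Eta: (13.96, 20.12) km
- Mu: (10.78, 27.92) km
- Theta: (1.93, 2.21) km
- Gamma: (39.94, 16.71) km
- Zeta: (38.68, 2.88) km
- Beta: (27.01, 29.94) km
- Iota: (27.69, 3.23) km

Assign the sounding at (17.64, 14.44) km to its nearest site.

Squared distances to each site:
Alpha: 98.351; Delta: 358.551; Eta: 45.805; Mu: 228.770; Theta: 396.377; Gamma: 502.443; Zeta: 576.315; Beta: 328.047; Iota: 226.667.
Minimum at Eta.

Eta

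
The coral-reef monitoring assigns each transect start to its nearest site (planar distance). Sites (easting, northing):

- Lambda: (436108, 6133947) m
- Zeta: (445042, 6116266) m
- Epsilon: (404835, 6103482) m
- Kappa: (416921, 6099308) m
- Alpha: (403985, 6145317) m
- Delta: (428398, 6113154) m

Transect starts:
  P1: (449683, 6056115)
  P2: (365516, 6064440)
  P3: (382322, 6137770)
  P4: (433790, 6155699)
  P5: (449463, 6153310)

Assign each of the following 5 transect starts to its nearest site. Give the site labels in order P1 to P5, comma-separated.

P1 → Kappa (d²=2938983893.00)
P2 → Epsilon (d²=3070261525.00)
P3 → Alpha (d²=526242778.00)
P4 → Lambda (d²=478522628.00)
P5 → Lambda (d²=553281794.00)

Kappa, Epsilon, Alpha, Lambda, Lambda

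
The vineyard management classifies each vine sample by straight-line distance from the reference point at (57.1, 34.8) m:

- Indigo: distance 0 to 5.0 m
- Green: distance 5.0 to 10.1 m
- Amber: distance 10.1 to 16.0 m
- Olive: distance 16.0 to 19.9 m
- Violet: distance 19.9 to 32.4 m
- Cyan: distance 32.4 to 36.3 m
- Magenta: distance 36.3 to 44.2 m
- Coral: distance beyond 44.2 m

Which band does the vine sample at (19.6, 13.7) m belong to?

Distance = √((19.6−57.1)² + (13.7−34.8)²) = √(1406.250 + 445.210) = 43.029 m.
36.3 ≤ 43.029 < 44.2 → Magenta.

Magenta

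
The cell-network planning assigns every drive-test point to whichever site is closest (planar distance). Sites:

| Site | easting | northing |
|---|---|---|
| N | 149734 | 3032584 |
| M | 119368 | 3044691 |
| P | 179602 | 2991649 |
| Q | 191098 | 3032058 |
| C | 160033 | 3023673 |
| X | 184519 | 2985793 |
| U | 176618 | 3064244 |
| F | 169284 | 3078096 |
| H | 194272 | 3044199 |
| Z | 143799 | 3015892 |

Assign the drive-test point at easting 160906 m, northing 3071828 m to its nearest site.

Squared distances to each site:
N: 1664905120.000; M: 2461822213.000; P: 6778212457.000; Q: 2493209764.000; C: 2319666154.000; X: 7959594994.000; U: 304384000.000; F: 109478708.000; H: 1876651597.000; Z: 3421485545.000.
Minimum at F.

F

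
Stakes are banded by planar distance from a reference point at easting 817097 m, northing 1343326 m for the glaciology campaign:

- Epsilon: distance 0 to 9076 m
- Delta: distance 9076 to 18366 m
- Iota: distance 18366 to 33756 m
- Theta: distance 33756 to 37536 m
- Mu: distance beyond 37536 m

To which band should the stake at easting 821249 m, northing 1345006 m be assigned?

Epsilon

Distance = √((821249−817097)² + (1345006−1343326)²) = √(17239104.000 + 2822400.000) = 4479.007 m.
0 ≤ 4479.007 < 9076 → Epsilon.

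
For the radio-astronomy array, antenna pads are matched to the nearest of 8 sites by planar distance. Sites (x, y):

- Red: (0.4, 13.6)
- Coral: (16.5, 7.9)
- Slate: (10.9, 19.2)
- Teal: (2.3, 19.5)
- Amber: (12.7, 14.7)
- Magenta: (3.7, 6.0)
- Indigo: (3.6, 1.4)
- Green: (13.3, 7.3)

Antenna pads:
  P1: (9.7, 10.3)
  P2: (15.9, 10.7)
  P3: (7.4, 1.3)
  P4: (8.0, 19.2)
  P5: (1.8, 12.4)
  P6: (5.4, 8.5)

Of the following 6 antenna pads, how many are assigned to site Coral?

P1 → Green
P2 → Coral
P3 → Indigo
P4 → Slate
P5 → Red
P6 → Magenta
1 of the 6 goes to Coral.

1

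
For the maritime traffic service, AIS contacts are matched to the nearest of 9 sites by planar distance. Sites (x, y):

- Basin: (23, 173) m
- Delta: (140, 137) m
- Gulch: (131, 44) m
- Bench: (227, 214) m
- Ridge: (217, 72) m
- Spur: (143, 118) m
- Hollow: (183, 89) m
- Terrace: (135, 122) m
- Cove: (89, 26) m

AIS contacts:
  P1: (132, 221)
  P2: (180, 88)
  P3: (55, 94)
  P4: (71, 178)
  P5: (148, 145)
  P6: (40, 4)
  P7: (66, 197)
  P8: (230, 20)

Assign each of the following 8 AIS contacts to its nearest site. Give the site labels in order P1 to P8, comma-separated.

Delta, Hollow, Cove, Basin, Delta, Cove, Basin, Ridge

P1 → Delta (d²=7120.00)
P2 → Hollow (d²=10.00)
P3 → Cove (d²=5780.00)
P4 → Basin (d²=2329.00)
P5 → Delta (d²=128.00)
P6 → Cove (d²=2885.00)
P7 → Basin (d²=2425.00)
P8 → Ridge (d²=2873.00)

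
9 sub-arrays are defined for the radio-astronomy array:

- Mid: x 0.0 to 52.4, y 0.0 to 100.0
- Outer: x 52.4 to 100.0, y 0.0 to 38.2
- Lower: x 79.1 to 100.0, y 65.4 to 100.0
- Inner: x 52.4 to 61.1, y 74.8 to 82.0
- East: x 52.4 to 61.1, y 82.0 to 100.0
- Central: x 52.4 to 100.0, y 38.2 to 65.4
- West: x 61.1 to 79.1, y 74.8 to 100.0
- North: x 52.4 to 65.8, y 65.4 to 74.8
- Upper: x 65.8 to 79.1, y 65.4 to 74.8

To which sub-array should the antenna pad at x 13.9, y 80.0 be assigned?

Mid

The point has x = 13.9 and y = 80.0.
Only Mid satisfies 0.0 ≤ x ≤ 52.4 and 0.0 ≤ y ≤ 100.0.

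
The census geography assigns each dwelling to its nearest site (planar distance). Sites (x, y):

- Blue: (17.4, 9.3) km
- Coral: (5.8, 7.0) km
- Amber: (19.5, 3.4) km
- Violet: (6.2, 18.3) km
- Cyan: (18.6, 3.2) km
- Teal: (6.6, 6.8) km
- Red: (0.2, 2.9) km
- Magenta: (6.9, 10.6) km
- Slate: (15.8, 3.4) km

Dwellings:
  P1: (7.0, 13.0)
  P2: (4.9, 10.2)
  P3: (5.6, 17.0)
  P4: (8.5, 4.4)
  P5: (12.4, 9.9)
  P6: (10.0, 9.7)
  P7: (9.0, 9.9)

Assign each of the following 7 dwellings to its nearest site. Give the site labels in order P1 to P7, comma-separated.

Magenta, Magenta, Violet, Teal, Blue, Magenta, Magenta

P1 → Magenta (d²=5.77)
P2 → Magenta (d²=4.16)
P3 → Violet (d²=2.05)
P4 → Teal (d²=9.37)
P5 → Blue (d²=25.36)
P6 → Magenta (d²=10.42)
P7 → Magenta (d²=4.90)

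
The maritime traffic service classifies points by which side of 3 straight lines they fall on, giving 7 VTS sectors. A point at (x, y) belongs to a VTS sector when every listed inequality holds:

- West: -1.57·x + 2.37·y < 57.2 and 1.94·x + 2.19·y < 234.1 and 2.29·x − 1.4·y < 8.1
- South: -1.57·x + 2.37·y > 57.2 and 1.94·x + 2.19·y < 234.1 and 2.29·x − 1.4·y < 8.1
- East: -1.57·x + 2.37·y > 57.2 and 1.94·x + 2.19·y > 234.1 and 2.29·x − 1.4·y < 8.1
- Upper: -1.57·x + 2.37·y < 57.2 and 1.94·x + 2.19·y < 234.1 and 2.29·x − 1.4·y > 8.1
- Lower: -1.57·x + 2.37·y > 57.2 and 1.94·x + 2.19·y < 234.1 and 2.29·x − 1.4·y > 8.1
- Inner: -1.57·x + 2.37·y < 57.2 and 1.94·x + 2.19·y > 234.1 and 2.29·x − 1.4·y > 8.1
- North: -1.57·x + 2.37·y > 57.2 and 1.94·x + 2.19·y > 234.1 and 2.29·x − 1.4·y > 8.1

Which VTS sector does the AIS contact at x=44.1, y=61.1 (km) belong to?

Lower

-1.57·44.1 + 2.37·61.1 = 75.570, which is > 57.2
1.94·44.1 + 2.19·61.1 = 219.363, which is < 234.1
2.29·44.1 − 1.4·61.1 = 15.449, which is > 8.1
This sign pattern matches Lower.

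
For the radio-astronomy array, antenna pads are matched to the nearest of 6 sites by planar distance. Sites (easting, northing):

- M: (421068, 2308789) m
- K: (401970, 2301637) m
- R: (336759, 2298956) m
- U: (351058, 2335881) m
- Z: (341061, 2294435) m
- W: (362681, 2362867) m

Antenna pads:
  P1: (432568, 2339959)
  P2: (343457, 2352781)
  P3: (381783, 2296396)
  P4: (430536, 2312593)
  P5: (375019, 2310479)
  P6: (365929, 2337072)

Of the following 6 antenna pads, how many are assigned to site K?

2

P1 → M
P2 → U
P3 → K
P4 → M
P5 → K
P6 → U
2 of the 6 go to K.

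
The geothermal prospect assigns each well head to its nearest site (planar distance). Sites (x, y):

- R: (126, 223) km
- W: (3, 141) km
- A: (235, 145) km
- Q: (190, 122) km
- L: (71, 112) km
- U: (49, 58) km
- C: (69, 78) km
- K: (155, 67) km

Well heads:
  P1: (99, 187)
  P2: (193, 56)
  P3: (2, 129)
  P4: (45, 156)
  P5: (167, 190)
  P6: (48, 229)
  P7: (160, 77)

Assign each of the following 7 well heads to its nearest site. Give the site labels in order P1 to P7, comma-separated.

R, K, W, W, R, R, K

P1 → R (d²=2025.00)
P2 → K (d²=1565.00)
P3 → W (d²=145.00)
P4 → W (d²=1989.00)
P5 → R (d²=2770.00)
P6 → R (d²=6120.00)
P7 → K (d²=125.00)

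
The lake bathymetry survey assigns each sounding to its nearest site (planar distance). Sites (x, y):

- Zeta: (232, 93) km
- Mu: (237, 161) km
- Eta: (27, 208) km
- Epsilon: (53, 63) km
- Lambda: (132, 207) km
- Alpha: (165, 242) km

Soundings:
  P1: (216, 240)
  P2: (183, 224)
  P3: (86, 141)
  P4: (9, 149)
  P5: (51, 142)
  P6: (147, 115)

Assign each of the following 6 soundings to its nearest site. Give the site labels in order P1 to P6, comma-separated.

Alpha, Alpha, Lambda, Eta, Eta, Zeta

P1 → Alpha (d²=2605.00)
P2 → Alpha (d²=648.00)
P3 → Lambda (d²=6472.00)
P4 → Eta (d²=3805.00)
P5 → Eta (d²=4932.00)
P6 → Zeta (d²=7709.00)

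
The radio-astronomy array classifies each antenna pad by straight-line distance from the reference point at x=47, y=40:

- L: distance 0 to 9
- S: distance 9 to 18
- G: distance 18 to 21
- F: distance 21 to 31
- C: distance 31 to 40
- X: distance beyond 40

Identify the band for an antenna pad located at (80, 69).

Distance = √((80−47)² + (69−40)²) = √(1089.000 + 841.000) = 43.932.
40 ≤ 43.932 < ∞ → X.

X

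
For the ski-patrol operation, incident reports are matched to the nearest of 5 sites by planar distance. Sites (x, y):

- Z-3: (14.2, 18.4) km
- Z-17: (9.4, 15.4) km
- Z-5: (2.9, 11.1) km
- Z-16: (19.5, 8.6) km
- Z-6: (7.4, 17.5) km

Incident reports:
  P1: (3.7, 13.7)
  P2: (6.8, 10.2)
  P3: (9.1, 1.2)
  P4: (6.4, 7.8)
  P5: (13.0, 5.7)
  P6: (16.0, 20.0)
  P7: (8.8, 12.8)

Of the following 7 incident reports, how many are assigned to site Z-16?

1

P1 → Z-5
P2 → Z-5
P3 → Z-5
P4 → Z-5
P5 → Z-16
P6 → Z-3
P7 → Z-17
1 of the 7 goes to Z-16.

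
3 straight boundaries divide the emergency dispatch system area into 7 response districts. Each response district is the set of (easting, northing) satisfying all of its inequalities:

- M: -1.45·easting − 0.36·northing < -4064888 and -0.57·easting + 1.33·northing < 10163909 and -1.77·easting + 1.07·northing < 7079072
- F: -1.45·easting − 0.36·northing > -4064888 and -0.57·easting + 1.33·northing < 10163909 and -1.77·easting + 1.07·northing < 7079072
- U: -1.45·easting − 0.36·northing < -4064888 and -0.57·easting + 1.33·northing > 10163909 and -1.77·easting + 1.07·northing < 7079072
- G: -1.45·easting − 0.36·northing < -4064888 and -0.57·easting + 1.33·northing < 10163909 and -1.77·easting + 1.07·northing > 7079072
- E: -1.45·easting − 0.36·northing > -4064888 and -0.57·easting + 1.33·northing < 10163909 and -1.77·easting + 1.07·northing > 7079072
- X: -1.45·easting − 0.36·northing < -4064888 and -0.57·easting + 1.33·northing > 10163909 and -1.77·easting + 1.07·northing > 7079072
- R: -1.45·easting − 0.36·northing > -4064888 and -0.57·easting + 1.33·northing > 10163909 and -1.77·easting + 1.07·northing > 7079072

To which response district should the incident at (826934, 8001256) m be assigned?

X

-1.45·826934 − 0.36·8001256 = -4079506.460, which is < -4064888
-0.57·826934 + 1.33·8001256 = 10170318.100, which is > 10163909
-1.77·826934 + 1.07·8001256 = 7097670.740, which is > 7079072
This sign pattern matches X.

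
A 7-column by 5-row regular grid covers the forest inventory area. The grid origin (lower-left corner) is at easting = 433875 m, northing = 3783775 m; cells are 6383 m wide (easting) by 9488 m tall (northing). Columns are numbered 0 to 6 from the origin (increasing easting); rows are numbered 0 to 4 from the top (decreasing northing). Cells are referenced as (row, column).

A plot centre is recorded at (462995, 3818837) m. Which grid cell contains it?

(1, 4)

Column index: ⌊(462995 − 433875) / 6383⌋ = ⌊4.562⌋ = 4
Row offset from origin: ⌊(3818837 − 3783775) / 9488⌋ = ⌊3.695⌋ = 3 → row 1 (counted from top)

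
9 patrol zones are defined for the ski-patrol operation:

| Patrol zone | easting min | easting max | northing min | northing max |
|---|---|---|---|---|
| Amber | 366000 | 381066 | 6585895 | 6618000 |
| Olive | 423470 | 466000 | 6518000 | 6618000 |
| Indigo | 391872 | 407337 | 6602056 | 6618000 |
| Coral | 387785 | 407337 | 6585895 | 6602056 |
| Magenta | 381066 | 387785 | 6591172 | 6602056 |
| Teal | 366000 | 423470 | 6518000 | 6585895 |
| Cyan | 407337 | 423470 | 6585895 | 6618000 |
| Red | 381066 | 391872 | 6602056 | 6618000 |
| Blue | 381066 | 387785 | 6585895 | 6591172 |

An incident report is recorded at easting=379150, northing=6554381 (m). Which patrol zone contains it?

Teal

The point has easting = 379150 and northing = 6554381.
Only Teal satisfies 366000 ≤ easting ≤ 423470 and 6518000 ≤ northing ≤ 6585895.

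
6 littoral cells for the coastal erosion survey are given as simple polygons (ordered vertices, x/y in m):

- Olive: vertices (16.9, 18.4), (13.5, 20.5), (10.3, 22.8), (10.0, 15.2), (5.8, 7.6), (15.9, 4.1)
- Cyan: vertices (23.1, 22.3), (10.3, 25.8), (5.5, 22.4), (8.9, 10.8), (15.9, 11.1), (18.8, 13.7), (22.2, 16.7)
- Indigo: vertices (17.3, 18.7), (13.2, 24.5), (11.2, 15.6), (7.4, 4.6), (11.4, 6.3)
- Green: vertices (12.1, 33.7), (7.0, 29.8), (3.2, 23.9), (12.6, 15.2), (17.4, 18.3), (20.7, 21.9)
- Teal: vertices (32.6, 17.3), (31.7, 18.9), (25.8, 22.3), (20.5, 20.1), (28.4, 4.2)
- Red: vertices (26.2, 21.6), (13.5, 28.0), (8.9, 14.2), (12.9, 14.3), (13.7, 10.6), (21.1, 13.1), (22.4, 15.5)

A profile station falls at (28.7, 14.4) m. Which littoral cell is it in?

Cast a ray rightward from (28.7, 14.4). For each polygon, the edges (by vertex number in listed order) whose endpoints lie on opposite sides of y = 14.4, where each meets that height, and whether that is right or left of the point:
Olive: 4–5 at x≈9.56 (left), 6–1 at x≈16.62 (left) → 0 crossings.
Cyan: 3–4 at x≈7.84 (left), 6–7 at x≈19.59 (left) → 0 crossings.
Indigo: 3–4 at x≈10.79 (left), 5–1 at x≈15.25 (left) → 0 crossings.
Green: no edge straddles that height → 0 crossings.
Teal: 4–5 at x≈23.33 (left), 5–1 at x≈31.67 (right) → 1 crossing.
Red: 2–3 at x≈8.97 (left), 6–7 at x≈21.80 (left) → 0 crossings.
Only Teal has an odd count, so the point is inside Teal.

Teal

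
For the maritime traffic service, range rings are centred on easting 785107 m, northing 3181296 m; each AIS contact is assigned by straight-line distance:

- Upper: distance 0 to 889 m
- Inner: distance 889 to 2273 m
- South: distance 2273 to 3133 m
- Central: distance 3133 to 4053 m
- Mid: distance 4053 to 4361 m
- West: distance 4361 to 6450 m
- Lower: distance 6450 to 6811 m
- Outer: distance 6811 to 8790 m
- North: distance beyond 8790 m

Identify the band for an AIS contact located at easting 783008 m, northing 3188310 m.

Distance = √((783008−785107)² + (3188310−3181296)²) = √(4405801.000 + 49196196.000) = 7321.338 m.
6811 ≤ 7321.338 < 8790 → Outer.

Outer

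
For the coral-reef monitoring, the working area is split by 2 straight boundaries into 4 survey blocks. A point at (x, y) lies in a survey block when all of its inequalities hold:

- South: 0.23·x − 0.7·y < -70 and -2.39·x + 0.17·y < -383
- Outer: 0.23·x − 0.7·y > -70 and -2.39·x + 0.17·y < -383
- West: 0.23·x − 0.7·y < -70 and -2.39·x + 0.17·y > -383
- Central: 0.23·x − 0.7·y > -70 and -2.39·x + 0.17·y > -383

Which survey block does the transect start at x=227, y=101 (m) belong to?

0.23·227 − 0.7·101 = -18.490, which is > -70
-2.39·227 + 0.17·101 = -525.360, which is < -383
This sign pattern matches Outer.

Outer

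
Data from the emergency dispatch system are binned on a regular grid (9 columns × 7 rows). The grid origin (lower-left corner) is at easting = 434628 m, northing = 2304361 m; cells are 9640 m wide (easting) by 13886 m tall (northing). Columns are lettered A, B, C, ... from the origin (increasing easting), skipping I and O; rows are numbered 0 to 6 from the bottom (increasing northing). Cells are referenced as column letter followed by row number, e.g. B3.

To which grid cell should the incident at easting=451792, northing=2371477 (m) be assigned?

B4

Column index: ⌊(451792 − 434628) / 9640⌋ = ⌊1.780⌋ = 1 → column B
Row offset from origin: ⌊(2371477 − 2304361) / 13886⌋ = ⌊4.833⌋ = 4 → row 4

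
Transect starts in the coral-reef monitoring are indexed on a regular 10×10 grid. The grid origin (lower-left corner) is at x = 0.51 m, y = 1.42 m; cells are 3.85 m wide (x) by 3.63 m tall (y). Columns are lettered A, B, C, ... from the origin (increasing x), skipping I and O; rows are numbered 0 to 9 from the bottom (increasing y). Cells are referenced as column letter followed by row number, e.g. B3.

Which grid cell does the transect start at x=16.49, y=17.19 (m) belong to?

E4

Column index: ⌊(16.49 − 0.51) / 3.85⌋ = ⌊4.151⌋ = 4 → column E
Row offset from origin: ⌊(17.19 − 1.42) / 3.63⌋ = ⌊4.344⌋ = 4 → row 4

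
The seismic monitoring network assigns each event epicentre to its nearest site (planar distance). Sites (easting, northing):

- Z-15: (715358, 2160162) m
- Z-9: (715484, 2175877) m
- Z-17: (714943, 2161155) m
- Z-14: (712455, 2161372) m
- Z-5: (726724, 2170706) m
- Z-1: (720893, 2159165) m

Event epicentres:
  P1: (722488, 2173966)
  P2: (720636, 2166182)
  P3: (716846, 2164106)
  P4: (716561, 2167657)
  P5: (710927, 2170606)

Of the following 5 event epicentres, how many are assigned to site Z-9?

1

P1 → Z-5
P2 → Z-1
P3 → Z-17
P4 → Z-17
P5 → Z-9
1 of the 5 goes to Z-9.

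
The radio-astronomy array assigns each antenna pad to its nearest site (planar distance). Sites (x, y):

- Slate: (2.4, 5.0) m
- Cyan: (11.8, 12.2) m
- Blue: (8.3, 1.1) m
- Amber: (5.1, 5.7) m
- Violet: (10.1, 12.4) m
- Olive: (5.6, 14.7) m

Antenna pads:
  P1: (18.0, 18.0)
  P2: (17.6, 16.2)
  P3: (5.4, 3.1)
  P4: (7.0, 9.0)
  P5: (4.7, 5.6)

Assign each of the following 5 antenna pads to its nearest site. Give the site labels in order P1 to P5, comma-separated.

Cyan, Cyan, Amber, Amber, Amber

P1 → Cyan (d²=72.08)
P2 → Cyan (d²=49.64)
P3 → Amber (d²=6.85)
P4 → Amber (d²=14.50)
P5 → Amber (d²=0.17)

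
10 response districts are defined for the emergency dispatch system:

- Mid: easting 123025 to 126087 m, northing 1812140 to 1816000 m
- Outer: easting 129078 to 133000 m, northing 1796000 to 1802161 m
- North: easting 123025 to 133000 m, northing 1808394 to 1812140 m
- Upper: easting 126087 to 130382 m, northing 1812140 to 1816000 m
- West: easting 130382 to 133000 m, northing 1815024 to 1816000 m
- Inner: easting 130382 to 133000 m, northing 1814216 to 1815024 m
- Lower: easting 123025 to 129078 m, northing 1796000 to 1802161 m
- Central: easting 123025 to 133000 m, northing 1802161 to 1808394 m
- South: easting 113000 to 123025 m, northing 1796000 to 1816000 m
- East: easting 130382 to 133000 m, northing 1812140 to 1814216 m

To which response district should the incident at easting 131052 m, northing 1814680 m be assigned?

The point has easting = 131052 and northing = 1814680.
Only Inner satisfies 130382 ≤ easting ≤ 133000 and 1814216 ≤ northing ≤ 1815024.

Inner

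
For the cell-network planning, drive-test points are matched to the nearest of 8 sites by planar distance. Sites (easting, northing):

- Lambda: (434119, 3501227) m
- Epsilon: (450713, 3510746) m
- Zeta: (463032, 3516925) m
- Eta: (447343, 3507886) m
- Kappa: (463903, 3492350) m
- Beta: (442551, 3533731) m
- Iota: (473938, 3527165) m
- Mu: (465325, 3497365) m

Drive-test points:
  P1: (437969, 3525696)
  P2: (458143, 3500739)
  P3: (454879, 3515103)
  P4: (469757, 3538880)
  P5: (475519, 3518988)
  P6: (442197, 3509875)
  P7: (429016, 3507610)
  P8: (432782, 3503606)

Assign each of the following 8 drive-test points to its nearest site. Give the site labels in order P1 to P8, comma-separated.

P1 → Beta (d²=85555949.00)
P2 → Mu (d²=62965000.00)
P3 → Epsilon (d²=36339005.00)
P4 → Iota (d²=154721986.00)
P5 → Iota (d²=69362890.00)
P6 → Eta (d²=30437437.00)
P7 → Lambda (d²=66783298.00)
P8 → Lambda (d²=7447210.00)

Beta, Mu, Epsilon, Iota, Iota, Eta, Lambda, Lambda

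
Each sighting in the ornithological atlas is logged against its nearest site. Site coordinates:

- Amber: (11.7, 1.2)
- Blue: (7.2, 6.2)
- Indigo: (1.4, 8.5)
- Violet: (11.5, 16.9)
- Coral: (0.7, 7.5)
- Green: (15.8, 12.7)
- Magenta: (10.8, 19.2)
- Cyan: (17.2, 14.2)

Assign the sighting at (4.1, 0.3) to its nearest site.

Blue

Squared distances to each site:
Amber: 58.570; Blue: 44.420; Indigo: 74.530; Violet: 330.320; Coral: 63.400; Green: 290.650; Magenta: 402.100; Cyan: 364.820.
Minimum at Blue.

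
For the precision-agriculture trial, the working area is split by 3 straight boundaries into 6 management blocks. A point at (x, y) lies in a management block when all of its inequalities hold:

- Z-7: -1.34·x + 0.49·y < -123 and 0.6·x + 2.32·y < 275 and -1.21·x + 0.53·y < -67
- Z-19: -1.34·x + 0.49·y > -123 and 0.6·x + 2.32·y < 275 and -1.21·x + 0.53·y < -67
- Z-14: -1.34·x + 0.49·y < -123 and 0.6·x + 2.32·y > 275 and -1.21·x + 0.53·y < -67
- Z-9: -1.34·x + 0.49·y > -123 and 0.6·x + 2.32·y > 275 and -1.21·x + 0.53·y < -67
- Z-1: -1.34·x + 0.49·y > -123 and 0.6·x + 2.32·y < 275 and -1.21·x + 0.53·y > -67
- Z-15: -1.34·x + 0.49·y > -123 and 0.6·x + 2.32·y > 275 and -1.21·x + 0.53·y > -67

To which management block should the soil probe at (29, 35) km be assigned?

-1.34·29 + 0.49·35 = -21.710, which is > -123
0.6·29 + 2.32·35 = 98.600, which is < 275
-1.21·29 + 0.53·35 = -16.540, which is > -67
This sign pattern matches Z-1.

Z-1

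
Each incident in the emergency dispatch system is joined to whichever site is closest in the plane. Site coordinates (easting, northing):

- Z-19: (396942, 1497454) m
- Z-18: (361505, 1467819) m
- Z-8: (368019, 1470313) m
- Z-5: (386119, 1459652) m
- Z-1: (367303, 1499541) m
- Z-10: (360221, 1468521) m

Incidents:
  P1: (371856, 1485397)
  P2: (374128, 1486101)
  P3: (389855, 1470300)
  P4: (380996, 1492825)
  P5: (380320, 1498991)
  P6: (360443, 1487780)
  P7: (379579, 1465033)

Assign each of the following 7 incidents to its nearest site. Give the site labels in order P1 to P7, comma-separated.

P1 → Z-1 (d²=220782545.00)
P2 → Z-1 (d²=227214225.00)
P3 → Z-5 (d²=127337600.00)
P4 → Z-1 (d²=232602905.00)
P5 → Z-1 (d²=169744789.00)
P6 → Z-1 (d²=185380721.00)
P7 → Z-5 (d²=71726761.00)

Z-1, Z-1, Z-5, Z-1, Z-1, Z-1, Z-5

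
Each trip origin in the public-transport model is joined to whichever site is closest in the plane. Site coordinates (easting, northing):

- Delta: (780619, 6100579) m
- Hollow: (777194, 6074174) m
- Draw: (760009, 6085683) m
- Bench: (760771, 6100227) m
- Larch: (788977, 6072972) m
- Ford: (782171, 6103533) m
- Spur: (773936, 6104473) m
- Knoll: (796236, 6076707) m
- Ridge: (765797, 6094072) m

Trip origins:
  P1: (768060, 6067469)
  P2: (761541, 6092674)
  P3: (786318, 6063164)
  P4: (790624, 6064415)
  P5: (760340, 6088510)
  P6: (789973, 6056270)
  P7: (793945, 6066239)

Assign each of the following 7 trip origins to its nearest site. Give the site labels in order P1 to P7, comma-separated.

P1 → Hollow (d²=128386981.00)
P2 → Ridge (d²=20067940.00)
P3 → Larch (d²=103267145.00)
P4 → Larch (d²=75934858.00)
P5 → Draw (d²=8101490.00)
P6 → Larch (d²=279948820.00)
P7 → Larch (d²=70014313.00)

Hollow, Ridge, Larch, Larch, Draw, Larch, Larch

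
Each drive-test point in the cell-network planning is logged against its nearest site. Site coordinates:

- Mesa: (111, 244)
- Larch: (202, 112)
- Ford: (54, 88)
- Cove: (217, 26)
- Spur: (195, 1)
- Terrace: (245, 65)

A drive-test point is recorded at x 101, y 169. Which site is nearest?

Mesa

Squared distances to each site:
Mesa: 5725.000; Larch: 13450.000; Ford: 8770.000; Cove: 33905.000; Spur: 37060.000; Terrace: 31552.000.
Minimum at Mesa.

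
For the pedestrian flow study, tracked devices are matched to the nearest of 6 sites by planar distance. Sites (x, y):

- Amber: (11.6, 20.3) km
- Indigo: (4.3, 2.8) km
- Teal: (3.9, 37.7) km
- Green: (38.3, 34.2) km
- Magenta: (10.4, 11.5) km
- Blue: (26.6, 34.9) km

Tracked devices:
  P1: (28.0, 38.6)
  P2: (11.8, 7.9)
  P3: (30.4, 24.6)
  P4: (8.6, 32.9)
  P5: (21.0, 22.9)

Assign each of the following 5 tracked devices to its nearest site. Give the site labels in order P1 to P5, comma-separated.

Blue, Magenta, Blue, Teal, Amber

P1 → Blue (d²=15.65)
P2 → Magenta (d²=14.92)
P3 → Blue (d²=120.53)
P4 → Teal (d²=45.13)
P5 → Amber (d²=95.12)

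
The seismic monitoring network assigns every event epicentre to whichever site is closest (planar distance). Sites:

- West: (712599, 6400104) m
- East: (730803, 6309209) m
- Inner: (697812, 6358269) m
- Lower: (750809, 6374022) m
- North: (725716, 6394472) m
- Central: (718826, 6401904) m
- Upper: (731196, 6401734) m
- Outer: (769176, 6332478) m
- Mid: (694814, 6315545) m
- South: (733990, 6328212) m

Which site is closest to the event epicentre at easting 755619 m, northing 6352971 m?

Lower

Squared distances to each site:
West: 4072240089.000; East: 2530946500.000; Inner: 3369718053.000; Lower: 466280701.000; North: 2616522410.000; Central: 3748163338.000; Upper: 2974313098.000; Outer: 603755298.000; Mid: 5097953501.000; South: 1080821722.000.
Minimum at Lower.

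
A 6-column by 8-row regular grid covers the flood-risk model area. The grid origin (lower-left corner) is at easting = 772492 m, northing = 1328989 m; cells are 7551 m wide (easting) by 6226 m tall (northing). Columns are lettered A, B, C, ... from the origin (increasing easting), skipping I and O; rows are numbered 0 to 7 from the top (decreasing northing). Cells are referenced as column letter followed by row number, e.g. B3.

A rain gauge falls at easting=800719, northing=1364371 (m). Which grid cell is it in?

Column index: ⌊(800719 − 772492) / 7551⌋ = ⌊3.738⌋ = 3 → column D
Row offset from origin: ⌊(1364371 − 1328989) / 6226⌋ = ⌊5.683⌋ = 5 → row 2 (counted from top)

D2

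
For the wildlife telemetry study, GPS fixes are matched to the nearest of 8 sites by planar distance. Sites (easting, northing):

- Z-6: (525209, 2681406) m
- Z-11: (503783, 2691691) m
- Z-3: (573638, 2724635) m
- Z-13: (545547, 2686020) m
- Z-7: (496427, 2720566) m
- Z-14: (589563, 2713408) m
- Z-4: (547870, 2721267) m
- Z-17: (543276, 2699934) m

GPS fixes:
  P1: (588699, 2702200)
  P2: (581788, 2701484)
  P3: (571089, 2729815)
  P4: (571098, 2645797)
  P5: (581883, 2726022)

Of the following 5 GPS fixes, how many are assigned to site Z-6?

0

P1 → Z-14
P2 → Z-14
P3 → Z-3
P4 → Z-13
P5 → Z-3
0 of the 5 go to Z-6.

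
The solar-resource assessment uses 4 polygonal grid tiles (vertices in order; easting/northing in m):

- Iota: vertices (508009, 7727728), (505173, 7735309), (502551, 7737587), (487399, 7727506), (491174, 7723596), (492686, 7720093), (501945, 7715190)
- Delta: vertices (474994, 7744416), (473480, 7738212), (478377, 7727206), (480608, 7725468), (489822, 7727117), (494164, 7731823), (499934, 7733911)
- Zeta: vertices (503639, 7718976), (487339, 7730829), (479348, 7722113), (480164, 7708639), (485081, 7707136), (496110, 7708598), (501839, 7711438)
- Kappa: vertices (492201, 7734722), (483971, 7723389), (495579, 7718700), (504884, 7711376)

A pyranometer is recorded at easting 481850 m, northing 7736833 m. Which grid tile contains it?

Cast a ray rightward from (481850, 7736833). For each polygon, the edges (by vertex number in listed order) whose endpoints lie on opposite sides of northing = 7736833, where each meets that height, and whether that is right or left of the point:
Iota: 2–3 at easting≈503418.9 (right), 3–4 at easting≈501417.7 (right) → 2 crossings.
Delta: 2–3 at easting≈474093.6 (left), 7–1 at easting≈492996.9 (right) → 1 crossing.
Zeta: no edge straddles that height → 0 crossings.
Kappa: no edge straddles that height → 0 crossings.
Only Delta has an odd count, so the point is inside Delta.

Delta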